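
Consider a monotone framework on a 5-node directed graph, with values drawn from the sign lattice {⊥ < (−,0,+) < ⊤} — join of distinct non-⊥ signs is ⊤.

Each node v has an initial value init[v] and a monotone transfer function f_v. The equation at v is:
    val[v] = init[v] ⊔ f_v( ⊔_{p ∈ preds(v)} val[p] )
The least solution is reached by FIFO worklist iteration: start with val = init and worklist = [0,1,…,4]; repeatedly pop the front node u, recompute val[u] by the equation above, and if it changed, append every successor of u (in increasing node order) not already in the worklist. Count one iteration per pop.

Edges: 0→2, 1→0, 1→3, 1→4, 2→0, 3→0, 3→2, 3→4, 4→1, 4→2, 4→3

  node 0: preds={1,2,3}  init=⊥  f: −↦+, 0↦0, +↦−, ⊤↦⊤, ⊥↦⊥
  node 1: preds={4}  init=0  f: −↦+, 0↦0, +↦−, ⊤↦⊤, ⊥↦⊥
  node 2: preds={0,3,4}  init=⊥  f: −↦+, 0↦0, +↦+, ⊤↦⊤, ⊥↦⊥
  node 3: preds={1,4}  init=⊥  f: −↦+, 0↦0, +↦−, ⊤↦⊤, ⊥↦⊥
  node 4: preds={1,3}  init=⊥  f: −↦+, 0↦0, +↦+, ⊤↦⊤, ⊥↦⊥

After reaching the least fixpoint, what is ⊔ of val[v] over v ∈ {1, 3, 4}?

Trace (9 dequeues):
  [1] u=0 | in 0 | out 0 | prev ⊥ | push {}
  [2] u=1 | in ⊥ | out 0 | ==
  [3] u=2 | in 0 | out 0 | prev ⊥ | push {0}
  [4] u=3 | in 0 | out 0 | prev ⊥ | push {2}
  [5] u=4 | in 0 | out 0 | prev ⊥ | push {1,3}
  [6] u=0 | in 0 | out 0 | ==
  [7] u=2 | in 0 | out 0 | ==
  [8] u=1 | in 0 | out 0 | ==
  [9] u=3 | in 0 | out 0 | ==

Converged values:
  [0] 0
  [1] 0
  [2] 0
  [3] 0
  [4] 0

0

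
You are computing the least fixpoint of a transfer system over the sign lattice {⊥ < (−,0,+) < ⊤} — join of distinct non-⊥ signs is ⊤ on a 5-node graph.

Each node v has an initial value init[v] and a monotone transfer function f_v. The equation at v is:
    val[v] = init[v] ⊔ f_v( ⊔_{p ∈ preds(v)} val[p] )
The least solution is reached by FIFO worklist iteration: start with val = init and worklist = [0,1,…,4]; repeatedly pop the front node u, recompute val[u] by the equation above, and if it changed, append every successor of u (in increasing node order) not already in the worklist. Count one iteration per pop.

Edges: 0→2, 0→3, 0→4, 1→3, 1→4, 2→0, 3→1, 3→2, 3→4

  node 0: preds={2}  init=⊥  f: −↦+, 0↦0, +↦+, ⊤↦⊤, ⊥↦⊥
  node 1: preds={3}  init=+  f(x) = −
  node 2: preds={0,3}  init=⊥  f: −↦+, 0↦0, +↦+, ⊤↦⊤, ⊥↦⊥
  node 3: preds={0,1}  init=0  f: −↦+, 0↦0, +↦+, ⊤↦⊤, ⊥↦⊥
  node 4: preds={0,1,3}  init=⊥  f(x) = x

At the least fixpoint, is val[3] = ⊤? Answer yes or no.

Worklist (14 pops):
  #1 pop 0: in=⊥ → ⊥ (no change)
  #2 pop 1: in=0 → ⊤ (was +); enqueue []
  #3 pop 2: in=0 → 0 (was ⊥); enqueue [0]
  #4 pop 3: in=⊤ → ⊤ (was 0); enqueue [1,2]
  #5 pop 4: in=⊤ → ⊤ (was ⊥); enqueue []
  #6 pop 0: in=0 → 0 (was ⊥); enqueue [3,4]
  #7 pop 1: in=⊤ → ⊤ (no change)
  #8 pop 2: in=⊤ → ⊤ (was 0); enqueue [0]
  #9 pop 3: in=⊤ → ⊤ (no change)
  #10 pop 4: in=⊤ → ⊤ (no change)
  #11 pop 0: in=⊤ → ⊤ (was 0); enqueue [2,3,4]
  #12 pop 2: in=⊤ → ⊤ (no change)
  #13 pop 3: in=⊤ → ⊤ (no change)
  #14 pop 4: in=⊤ → ⊤ (no change)

Fixpoint:
  val[0] = ⊤
  val[1] = ⊤
  val[2] = ⊤
  val[3] = ⊤
  val[4] = ⊤

yes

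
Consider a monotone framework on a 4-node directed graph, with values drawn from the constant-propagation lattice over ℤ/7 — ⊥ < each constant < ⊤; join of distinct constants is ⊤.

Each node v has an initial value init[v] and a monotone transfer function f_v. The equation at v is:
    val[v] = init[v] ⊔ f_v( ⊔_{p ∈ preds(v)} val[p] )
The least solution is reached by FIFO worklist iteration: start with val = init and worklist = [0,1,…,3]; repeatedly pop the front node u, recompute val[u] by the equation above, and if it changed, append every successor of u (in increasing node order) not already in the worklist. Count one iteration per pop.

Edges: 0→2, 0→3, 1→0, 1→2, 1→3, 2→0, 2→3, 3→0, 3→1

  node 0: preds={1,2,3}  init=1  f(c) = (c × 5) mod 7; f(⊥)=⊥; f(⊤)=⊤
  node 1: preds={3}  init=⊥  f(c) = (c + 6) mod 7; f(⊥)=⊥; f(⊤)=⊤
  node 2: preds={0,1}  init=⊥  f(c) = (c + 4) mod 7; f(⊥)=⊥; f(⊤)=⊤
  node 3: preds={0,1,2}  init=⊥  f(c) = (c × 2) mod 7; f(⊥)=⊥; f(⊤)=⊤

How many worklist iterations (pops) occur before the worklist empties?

Trace (9 dequeues):
  [1] u=0 | in ⊥ | out 1 | ==
  [2] u=1 | in ⊥ | out ⊥ | ==
  [3] u=2 | in 1 | out 5 | prev ⊥ | push {0}
  [4] u=3 | in ⊤ | out ⊤ | prev ⊥ | push {1}
  [5] u=0 | in ⊤ | out ⊤ | prev 1 | push {2,3}
  [6] u=1 | in ⊤ | out ⊤ | prev ⊥ | push {0}
  [7] u=2 | in ⊤ | out ⊤ | prev 5 | push {}
  [8] u=3 | in ⊤ | out ⊤ | ==
  [9] u=0 | in ⊤ | out ⊤ | ==

Converged values:
  [0] ⊤
  [1] ⊤
  [2] ⊤
  [3] ⊤

9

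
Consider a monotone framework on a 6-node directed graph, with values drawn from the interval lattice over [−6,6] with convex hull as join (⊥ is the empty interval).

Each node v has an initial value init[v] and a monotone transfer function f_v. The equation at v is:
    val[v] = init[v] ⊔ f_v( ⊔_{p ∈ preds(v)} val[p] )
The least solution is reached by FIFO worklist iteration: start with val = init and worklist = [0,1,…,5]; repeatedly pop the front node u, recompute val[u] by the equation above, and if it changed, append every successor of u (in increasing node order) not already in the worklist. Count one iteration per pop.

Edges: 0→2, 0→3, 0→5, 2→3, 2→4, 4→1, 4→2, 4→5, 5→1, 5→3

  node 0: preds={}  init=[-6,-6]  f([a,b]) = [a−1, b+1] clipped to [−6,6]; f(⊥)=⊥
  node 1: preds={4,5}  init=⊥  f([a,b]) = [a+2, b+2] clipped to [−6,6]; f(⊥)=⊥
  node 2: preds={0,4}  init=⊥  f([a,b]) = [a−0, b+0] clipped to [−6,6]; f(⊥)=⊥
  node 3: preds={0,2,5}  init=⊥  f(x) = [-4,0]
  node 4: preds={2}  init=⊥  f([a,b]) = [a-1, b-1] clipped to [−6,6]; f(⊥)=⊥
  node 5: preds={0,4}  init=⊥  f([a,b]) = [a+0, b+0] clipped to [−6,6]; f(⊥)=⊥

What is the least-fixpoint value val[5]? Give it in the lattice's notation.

[-6,-6]

Worklist (9 pops):
  #1 pop 0: in=⊥ → [-6,-6] (no change)
  #2 pop 1: in=⊥ → ⊥ (no change)
  #3 pop 2: in=[-6,-6] → [-6,-6] (was ⊥); enqueue []
  #4 pop 3: in=[-6,-6] → [-4,0] (was ⊥); enqueue []
  #5 pop 4: in=[-6,-6] → [-6,-6] (was ⊥); enqueue [1,2]
  #6 pop 5: in=[-6,-6] → [-6,-6] (was ⊥); enqueue [3]
  #7 pop 1: in=[-6,-6] → [-4,-4] (was ⊥); enqueue []
  #8 pop 2: in=[-6,-6] → [-6,-6] (no change)
  #9 pop 3: in=[-6,-6] → [-4,0] (no change)

Fixpoint:
  val[0] = [-6,-6]
  val[1] = [-4,-4]
  val[2] = [-6,-6]
  val[3] = [-4,0]
  val[4] = [-6,-6]
  val[5] = [-6,-6]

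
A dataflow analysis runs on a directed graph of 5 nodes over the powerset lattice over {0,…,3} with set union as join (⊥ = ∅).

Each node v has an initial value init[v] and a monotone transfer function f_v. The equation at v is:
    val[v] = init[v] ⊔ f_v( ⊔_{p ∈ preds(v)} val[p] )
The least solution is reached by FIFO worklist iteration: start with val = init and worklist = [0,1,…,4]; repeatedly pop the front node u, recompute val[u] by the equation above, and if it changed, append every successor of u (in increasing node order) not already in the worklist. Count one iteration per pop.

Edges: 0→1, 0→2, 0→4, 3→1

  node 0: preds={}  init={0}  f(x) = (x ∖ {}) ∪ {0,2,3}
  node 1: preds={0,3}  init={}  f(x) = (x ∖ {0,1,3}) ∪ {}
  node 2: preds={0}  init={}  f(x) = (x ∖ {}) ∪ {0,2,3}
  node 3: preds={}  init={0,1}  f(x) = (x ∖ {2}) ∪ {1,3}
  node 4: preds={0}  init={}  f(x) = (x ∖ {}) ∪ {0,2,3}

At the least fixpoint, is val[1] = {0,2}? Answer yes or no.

Trace (6 dequeues):
  [1] u=0 | in {} | out {0,2,3} | prev {0} | push {}
  [2] u=1 | in {0,1,2,3} | out {2} | prev {} | push {}
  [3] u=2 | in {0,2,3} | out {0,2,3} | prev {} | push {}
  [4] u=3 | in {} | out {0,1,3} | prev {0,1} | push {1}
  [5] u=4 | in {0,2,3} | out {0,2,3} | prev {} | push {}
  [6] u=1 | in {0,1,2,3} | out {2} | ==

Converged values:
  [0] {0,2,3}
  [1] {2}
  [2] {0,2,3}
  [3] {0,1,3}
  [4] {0,2,3}

no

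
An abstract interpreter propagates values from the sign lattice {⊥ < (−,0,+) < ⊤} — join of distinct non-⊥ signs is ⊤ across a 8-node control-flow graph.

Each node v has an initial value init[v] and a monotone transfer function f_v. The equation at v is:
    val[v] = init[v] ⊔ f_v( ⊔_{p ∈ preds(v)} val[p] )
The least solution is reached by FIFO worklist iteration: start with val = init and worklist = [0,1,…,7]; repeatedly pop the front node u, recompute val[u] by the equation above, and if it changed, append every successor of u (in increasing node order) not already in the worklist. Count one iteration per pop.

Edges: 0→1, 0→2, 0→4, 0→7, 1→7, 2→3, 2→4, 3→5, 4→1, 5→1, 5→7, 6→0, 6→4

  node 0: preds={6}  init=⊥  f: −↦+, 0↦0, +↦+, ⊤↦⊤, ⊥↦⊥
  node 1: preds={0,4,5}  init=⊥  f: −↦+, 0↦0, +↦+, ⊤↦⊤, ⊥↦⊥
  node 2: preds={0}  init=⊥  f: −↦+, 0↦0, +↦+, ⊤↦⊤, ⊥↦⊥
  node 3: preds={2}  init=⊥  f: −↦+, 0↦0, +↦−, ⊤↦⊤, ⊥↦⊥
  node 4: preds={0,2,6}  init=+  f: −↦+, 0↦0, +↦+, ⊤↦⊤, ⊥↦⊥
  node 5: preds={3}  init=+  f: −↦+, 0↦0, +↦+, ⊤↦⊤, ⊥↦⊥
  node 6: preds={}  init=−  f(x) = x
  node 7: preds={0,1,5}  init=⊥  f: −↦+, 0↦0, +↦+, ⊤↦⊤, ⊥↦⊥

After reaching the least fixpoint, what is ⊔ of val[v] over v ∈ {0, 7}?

⊤

Iteration log — 10 steps:
  step 1. node 0  ⊔preds=−  new=+  old=⊥  +wl: 
  step 2. node 1  ⊔preds=+  new=+  old=⊥  +wl: 
  step 3. node 2  ⊔preds=+  new=+  old=⊥  +wl: 
  step 4. node 3  ⊔preds=+  new=−  old=⊥  +wl: 
  step 5. node 4  ⊔preds=⊤  new=⊤  old=+  +wl: 1
  step 6. node 5  ⊔preds=−  new=+  stable
  step 7. node 6  ⊔preds=⊥  new=−  stable
  step 8. node 7  ⊔preds=+  new=+  old=⊥  +wl: 
  step 9. node 1  ⊔preds=⊤  new=⊤  old=+  +wl: 7
  step 10. node 7  ⊔preds=⊤  new=⊤  old=+  +wl: 

Least fixpoint reached:
  node 0: +
  node 1: ⊤
  node 2: +
  node 3: −
  node 4: ⊤
  node 5: +
  node 6: −
  node 7: ⊤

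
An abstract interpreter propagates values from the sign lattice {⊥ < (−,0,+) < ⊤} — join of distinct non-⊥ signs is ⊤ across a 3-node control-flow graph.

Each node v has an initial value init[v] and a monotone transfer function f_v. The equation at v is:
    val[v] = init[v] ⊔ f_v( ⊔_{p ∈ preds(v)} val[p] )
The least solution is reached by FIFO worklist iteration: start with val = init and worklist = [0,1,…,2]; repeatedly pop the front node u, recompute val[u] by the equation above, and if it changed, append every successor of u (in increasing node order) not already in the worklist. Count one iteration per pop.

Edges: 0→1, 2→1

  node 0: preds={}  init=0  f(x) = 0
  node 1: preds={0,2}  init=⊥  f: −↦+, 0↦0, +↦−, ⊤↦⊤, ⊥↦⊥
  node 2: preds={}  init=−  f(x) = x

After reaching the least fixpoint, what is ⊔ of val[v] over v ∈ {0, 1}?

Iteration log — 3 steps:
  step 1. node 0  ⊔preds=⊥  new=0  stable
  step 2. node 1  ⊔preds=⊤  new=⊤  old=⊥  +wl: 
  step 3. node 2  ⊔preds=⊥  new=−  stable

Least fixpoint reached:
  node 0: 0
  node 1: ⊤
  node 2: −

⊤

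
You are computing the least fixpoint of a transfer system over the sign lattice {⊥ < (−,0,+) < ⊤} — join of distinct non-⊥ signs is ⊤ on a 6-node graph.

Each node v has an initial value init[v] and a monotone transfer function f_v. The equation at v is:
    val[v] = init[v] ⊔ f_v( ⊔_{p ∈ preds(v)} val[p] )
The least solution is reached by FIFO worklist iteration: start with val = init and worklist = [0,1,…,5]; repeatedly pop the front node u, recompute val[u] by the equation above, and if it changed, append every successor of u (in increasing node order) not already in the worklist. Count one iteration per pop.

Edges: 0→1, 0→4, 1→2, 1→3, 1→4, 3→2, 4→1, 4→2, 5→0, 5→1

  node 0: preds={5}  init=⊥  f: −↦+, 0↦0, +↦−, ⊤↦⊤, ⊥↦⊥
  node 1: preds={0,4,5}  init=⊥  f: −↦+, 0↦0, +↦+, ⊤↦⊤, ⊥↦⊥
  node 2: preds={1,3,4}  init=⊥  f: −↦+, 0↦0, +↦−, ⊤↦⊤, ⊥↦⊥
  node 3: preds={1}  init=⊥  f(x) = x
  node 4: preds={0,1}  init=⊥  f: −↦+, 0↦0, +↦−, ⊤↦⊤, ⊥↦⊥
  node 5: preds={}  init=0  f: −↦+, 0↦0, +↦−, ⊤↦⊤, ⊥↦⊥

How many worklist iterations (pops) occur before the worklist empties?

8

Worklist (8 pops):
  #1 pop 0: in=0 → 0 (was ⊥); enqueue []
  #2 pop 1: in=0 → 0 (was ⊥); enqueue []
  #3 pop 2: in=0 → 0 (was ⊥); enqueue []
  #4 pop 3: in=0 → 0 (was ⊥); enqueue [2]
  #5 pop 4: in=0 → 0 (was ⊥); enqueue [1]
  #6 pop 5: in=⊥ → 0 (no change)
  #7 pop 2: in=0 → 0 (no change)
  #8 pop 1: in=0 → 0 (no change)

Fixpoint:
  val[0] = 0
  val[1] = 0
  val[2] = 0
  val[3] = 0
  val[4] = 0
  val[5] = 0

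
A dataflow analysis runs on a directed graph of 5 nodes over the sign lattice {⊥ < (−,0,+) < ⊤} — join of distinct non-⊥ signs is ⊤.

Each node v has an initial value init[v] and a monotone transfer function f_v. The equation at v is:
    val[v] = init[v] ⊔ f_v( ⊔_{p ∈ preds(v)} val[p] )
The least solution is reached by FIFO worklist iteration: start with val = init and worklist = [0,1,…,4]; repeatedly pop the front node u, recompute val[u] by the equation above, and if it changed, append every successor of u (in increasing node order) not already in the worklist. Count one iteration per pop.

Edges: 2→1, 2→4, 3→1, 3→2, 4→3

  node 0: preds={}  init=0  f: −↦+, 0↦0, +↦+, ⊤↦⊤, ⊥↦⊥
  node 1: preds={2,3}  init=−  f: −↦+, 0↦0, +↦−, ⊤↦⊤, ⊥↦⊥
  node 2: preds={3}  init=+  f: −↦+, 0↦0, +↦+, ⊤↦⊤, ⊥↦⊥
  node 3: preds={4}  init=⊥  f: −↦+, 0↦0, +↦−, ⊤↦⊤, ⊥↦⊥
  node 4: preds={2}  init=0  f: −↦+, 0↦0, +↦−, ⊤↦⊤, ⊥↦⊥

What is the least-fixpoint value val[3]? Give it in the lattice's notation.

Trace (11 dequeues):
  [1] u=0 | in ⊥ | out 0 | ==
  [2] u=1 | in + | out − | ==
  [3] u=2 | in ⊥ | out + | ==
  [4] u=3 | in 0 | out 0 | prev ⊥ | push {1,2}
  [5] u=4 | in + | out ⊤ | prev 0 | push {3}
  [6] u=1 | in ⊤ | out ⊤ | prev − | push {}
  [7] u=2 | in 0 | out ⊤ | prev + | push {1,4}
  [8] u=3 | in ⊤ | out ⊤ | prev 0 | push {2}
  [9] u=1 | in ⊤ | out ⊤ | ==
  [10] u=4 | in ⊤ | out ⊤ | ==
  [11] u=2 | in ⊤ | out ⊤ | ==

Converged values:
  [0] 0
  [1] ⊤
  [2] ⊤
  [3] ⊤
  [4] ⊤

⊤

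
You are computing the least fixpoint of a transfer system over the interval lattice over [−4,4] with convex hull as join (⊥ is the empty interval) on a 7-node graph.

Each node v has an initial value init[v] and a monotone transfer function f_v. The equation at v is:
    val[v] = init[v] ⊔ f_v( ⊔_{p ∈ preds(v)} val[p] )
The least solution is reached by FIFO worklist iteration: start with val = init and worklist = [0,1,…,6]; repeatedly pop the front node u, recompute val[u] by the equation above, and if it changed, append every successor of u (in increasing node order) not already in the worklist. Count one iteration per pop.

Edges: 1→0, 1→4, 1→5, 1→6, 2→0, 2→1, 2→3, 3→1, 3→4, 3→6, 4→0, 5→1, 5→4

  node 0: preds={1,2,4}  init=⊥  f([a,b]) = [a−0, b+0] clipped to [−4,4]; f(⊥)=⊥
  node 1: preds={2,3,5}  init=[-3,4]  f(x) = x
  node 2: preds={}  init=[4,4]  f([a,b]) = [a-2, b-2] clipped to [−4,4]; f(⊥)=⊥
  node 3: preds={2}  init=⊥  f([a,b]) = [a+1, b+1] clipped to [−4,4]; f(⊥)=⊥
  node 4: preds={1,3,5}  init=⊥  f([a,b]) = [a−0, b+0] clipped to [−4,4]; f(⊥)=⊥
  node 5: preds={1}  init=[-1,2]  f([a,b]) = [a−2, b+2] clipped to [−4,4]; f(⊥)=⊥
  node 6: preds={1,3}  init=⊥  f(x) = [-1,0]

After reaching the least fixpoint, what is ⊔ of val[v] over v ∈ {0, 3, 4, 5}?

Worklist (13 pops):
  #1 pop 0: in=[-3,4] → [-3,4] (was ⊥); enqueue []
  #2 pop 1: in=[-1,4] → [-3,4] (no change)
  #3 pop 2: in=⊥ → [4,4] (no change)
  #4 pop 3: in=[4,4] → [4,4] (was ⊥); enqueue [1]
  #5 pop 4: in=[-3,4] → [-3,4] (was ⊥); enqueue [0]
  #6 pop 5: in=[-3,4] → [-4,4] (was [-1,2]); enqueue [4]
  #7 pop 6: in=[-3,4] → [-1,0] (was ⊥); enqueue []
  #8 pop 1: in=[-4,4] → [-4,4] (was [-3,4]); enqueue [5,6]
  #9 pop 0: in=[-4,4] → [-4,4] (was [-3,4]); enqueue []
  #10 pop 4: in=[-4,4] → [-4,4] (was [-3,4]); enqueue [0]
  #11 pop 5: in=[-4,4] → [-4,4] (no change)
  #12 pop 6: in=[-4,4] → [-1,0] (no change)
  #13 pop 0: in=[-4,4] → [-4,4] (no change)

Fixpoint:
  val[0] = [-4,4]
  val[1] = [-4,4]
  val[2] = [4,4]
  val[3] = [4,4]
  val[4] = [-4,4]
  val[5] = [-4,4]
  val[6] = [-1,0]

[-4,4]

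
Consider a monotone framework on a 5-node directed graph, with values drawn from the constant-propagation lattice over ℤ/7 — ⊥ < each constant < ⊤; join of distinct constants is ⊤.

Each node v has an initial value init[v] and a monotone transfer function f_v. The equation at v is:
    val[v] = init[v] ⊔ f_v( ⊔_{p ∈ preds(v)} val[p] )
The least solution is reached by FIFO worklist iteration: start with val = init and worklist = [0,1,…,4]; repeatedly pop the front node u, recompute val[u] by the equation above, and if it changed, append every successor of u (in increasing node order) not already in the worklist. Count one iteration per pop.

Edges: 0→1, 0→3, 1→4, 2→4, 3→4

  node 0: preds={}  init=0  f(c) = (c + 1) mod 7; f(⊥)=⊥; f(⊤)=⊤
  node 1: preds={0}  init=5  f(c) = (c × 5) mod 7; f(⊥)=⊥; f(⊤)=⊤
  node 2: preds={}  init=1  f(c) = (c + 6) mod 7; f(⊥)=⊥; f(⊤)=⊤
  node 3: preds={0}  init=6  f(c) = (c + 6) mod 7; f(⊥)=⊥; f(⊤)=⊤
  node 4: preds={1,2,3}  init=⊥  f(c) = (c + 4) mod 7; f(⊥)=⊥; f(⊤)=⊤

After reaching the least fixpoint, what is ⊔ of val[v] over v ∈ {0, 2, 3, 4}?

Trace (5 dequeues):
  [1] u=0 | in ⊥ | out 0 | ==
  [2] u=1 | in 0 | out ⊤ | prev 5 | push {}
  [3] u=2 | in ⊥ | out 1 | ==
  [4] u=3 | in 0 | out 6 | ==
  [5] u=4 | in ⊤ | out ⊤ | prev ⊥ | push {}

Converged values:
  [0] 0
  [1] ⊤
  [2] 1
  [3] 6
  [4] ⊤

⊤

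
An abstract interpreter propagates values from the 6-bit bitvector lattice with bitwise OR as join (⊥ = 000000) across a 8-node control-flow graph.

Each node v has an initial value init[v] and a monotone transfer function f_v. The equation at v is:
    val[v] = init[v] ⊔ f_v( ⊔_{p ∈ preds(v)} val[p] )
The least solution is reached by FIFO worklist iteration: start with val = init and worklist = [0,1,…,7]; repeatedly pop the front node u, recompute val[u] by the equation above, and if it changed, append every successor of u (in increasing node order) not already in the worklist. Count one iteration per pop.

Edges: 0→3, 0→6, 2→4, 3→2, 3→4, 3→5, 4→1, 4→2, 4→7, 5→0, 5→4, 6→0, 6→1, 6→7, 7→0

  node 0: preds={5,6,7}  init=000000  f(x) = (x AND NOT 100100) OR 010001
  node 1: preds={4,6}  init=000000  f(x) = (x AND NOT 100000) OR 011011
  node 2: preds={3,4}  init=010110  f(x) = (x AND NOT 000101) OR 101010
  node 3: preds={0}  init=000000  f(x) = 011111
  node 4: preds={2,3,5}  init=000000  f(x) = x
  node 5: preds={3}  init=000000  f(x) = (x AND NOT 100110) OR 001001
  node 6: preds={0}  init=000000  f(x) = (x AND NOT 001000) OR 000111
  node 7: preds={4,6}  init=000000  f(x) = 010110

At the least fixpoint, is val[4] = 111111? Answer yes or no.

yes

Iteration log — 14 steps:
  step 1. node 0  ⊔preds=000000  new=010001  old=000000  +wl: 
  step 2. node 1  ⊔preds=000000  new=011011  old=000000  +wl: 
  step 3. node 2  ⊔preds=000000  new=111110  old=010110  +wl: 
  step 4. node 3  ⊔preds=010001  new=011111  old=000000  +wl: 2
  step 5. node 4  ⊔preds=111111  new=111111  old=000000  +wl: 1
  step 6. node 5  ⊔preds=011111  new=011001  old=000000  +wl: 0,4
  step 7. node 6  ⊔preds=010001  new=010111  old=000000  +wl: 
  step 8. node 7  ⊔preds=111111  new=010110  old=000000  +wl: 
  step 9. node 2  ⊔preds=111111  new=111110  stable
  step 10. node 1  ⊔preds=111111  new=011111  old=011011  +wl: 
  step 11. node 0  ⊔preds=011111  new=011011  old=010001  +wl: 3,6
  step 12. node 4  ⊔preds=111111  new=111111  stable
  step 13. node 3  ⊔preds=011011  new=011111  stable
  step 14. node 6  ⊔preds=011011  new=010111  stable

Least fixpoint reached:
  node 0: 011011
  node 1: 011111
  node 2: 111110
  node 3: 011111
  node 4: 111111
  node 5: 011001
  node 6: 010111
  node 7: 010110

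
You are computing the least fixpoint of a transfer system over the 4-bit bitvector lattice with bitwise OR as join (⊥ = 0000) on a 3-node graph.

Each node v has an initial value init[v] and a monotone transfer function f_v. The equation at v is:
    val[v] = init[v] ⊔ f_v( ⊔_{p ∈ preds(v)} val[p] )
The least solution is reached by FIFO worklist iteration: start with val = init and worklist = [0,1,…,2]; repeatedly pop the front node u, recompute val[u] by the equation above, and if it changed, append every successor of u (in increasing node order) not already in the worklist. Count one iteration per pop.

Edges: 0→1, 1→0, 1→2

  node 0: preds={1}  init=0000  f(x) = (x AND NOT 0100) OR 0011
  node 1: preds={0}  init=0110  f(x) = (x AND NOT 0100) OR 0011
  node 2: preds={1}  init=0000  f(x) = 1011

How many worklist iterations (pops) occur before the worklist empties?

4

Iteration log — 4 steps:
  step 1. node 0  ⊔preds=0110  new=0011  old=0000  +wl: 
  step 2. node 1  ⊔preds=0011  new=0111  old=0110  +wl: 0
  step 3. node 2  ⊔preds=0111  new=1011  old=0000  +wl: 
  step 4. node 0  ⊔preds=0111  new=0011  stable

Least fixpoint reached:
  node 0: 0011
  node 1: 0111
  node 2: 1011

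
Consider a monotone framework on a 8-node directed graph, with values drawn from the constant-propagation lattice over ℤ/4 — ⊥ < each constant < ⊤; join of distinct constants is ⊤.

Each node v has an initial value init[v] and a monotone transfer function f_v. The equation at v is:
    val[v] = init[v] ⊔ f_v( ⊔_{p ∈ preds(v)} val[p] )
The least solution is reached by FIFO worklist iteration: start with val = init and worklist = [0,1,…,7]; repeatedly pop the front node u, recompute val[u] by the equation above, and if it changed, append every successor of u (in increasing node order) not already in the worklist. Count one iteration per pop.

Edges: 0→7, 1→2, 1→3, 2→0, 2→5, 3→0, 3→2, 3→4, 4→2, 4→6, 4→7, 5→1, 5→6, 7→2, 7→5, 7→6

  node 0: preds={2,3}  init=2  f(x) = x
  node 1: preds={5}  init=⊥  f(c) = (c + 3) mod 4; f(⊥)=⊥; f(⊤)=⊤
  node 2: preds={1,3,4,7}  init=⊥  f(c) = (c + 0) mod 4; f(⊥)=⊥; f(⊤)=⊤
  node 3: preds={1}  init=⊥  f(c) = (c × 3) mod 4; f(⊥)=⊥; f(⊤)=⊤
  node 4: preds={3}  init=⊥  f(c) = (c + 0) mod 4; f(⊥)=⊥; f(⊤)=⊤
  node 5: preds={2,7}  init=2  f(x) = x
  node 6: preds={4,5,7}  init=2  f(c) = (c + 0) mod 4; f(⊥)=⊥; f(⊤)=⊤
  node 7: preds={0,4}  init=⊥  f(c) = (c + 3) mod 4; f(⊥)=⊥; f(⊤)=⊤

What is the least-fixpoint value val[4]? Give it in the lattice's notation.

⊤

Iteration log — 23 steps:
  step 1. node 0  ⊔preds=⊥  new=2  stable
  step 2. node 1  ⊔preds=2  new=1  old=⊥  +wl: 
  step 3. node 2  ⊔preds=1  new=1  old=⊥  +wl: 0
  step 4. node 3  ⊔preds=1  new=3  old=⊥  +wl: 2
  step 5. node 4  ⊔preds=3  new=3  old=⊥  +wl: 
  step 6. node 5  ⊔preds=1  new=⊤  old=2  +wl: 1
  step 7. node 6  ⊔preds=⊤  new=⊤  old=2  +wl: 
  step 8. node 7  ⊔preds=⊤  new=⊤  old=⊥  +wl: 5,6
  step 9. node 0  ⊔preds=⊤  new=⊤  old=2  +wl: 7
  step 10. node 2  ⊔preds=⊤  new=⊤  old=1  +wl: 0
  step 11. node 1  ⊔preds=⊤  new=⊤  old=1  +wl: 2,3
  step 12. node 5  ⊔preds=⊤  new=⊤  stable
  step 13. node 6  ⊔preds=⊤  new=⊤  stable
  step 14. node 7  ⊔preds=⊤  new=⊤  stable
  step 15. node 0  ⊔preds=⊤  new=⊤  stable
  step 16. node 2  ⊔preds=⊤  new=⊤  stable
  step 17. node 3  ⊔preds=⊤  new=⊤  old=3  +wl: 0,2,4
  step 18. node 0  ⊔preds=⊤  new=⊤  stable
  step 19. node 2  ⊔preds=⊤  new=⊤  stable
  step 20. node 4  ⊔preds=⊤  new=⊤  old=3  +wl: 2,6,7
  step 21. node 2  ⊔preds=⊤  new=⊤  stable
  step 22. node 6  ⊔preds=⊤  new=⊤  stable
  step 23. node 7  ⊔preds=⊤  new=⊤  stable

Least fixpoint reached:
  node 0: ⊤
  node 1: ⊤
  node 2: ⊤
  node 3: ⊤
  node 4: ⊤
  node 5: ⊤
  node 6: ⊤
  node 7: ⊤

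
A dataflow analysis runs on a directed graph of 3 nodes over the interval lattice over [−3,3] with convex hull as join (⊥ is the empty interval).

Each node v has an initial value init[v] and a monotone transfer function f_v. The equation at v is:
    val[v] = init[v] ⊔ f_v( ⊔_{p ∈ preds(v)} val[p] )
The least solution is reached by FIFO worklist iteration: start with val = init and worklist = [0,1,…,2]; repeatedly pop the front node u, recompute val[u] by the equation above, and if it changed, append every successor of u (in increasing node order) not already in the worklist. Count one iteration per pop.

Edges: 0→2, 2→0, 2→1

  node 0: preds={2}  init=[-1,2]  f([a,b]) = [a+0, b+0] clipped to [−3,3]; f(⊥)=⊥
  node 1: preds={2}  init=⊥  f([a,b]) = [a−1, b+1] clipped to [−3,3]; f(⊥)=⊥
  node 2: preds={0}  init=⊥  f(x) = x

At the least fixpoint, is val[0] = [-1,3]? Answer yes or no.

Worklist (5 pops):
  #1 pop 0: in=⊥ → [-1,2] (no change)
  #2 pop 1: in=⊥ → ⊥ (no change)
  #3 pop 2: in=[-1,2] → [-1,2] (was ⊥); enqueue [0,1]
  #4 pop 0: in=[-1,2] → [-1,2] (no change)
  #5 pop 1: in=[-1,2] → [-2,3] (was ⊥); enqueue []

Fixpoint:
  val[0] = [-1,2]
  val[1] = [-2,3]
  val[2] = [-1,2]

no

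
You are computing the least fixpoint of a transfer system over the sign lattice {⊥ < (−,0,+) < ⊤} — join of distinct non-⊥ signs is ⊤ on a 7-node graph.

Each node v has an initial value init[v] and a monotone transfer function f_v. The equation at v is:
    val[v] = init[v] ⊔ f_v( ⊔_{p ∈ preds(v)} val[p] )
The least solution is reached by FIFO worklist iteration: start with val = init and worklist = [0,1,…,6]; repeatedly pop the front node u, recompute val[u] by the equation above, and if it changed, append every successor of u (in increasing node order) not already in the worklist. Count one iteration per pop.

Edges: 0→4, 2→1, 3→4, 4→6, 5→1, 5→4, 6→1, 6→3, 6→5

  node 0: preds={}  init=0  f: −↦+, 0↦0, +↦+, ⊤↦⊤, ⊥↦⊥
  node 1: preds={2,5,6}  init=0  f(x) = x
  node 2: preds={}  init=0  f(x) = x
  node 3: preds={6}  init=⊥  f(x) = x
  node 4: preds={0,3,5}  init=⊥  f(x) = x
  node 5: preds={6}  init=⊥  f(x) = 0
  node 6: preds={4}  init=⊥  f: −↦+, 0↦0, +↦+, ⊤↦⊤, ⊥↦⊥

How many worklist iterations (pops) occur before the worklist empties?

Trace (12 dequeues):
  [1] u=0 | in ⊥ | out 0 | ==
  [2] u=1 | in 0 | out 0 | ==
  [3] u=2 | in ⊥ | out 0 | ==
  [4] u=3 | in ⊥ | out ⊥ | ==
  [5] u=4 | in 0 | out 0 | prev ⊥ | push {}
  [6] u=5 | in ⊥ | out 0 | prev ⊥ | push {1,4}
  [7] u=6 | in 0 | out 0 | prev ⊥ | push {3,5}
  [8] u=1 | in 0 | out 0 | ==
  [9] u=4 | in 0 | out 0 | ==
  [10] u=3 | in 0 | out 0 | prev ⊥ | push {4}
  [11] u=5 | in 0 | out 0 | ==
  [12] u=4 | in 0 | out 0 | ==

Converged values:
  [0] 0
  [1] 0
  [2] 0
  [3] 0
  [4] 0
  [5] 0
  [6] 0

12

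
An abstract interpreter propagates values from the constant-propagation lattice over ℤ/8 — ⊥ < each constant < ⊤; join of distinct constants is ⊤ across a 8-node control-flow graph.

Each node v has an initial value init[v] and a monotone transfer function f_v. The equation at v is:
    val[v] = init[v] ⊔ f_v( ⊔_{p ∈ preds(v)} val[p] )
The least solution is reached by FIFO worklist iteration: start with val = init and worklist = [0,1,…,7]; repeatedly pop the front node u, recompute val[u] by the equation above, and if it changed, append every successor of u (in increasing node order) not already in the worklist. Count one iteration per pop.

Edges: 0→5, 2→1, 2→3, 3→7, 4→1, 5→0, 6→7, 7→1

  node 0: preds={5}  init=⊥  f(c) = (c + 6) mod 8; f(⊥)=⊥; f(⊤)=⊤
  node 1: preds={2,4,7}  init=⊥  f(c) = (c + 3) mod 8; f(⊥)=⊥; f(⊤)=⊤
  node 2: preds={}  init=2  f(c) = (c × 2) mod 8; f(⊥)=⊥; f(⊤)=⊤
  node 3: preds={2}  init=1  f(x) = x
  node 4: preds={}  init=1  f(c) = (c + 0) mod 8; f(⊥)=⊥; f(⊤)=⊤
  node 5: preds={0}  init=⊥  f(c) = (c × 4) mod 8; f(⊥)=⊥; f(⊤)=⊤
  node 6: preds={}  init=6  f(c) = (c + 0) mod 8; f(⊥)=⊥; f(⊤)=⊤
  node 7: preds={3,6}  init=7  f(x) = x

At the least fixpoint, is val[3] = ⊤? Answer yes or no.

yes

Iteration log — 9 steps:
  step 1. node 0  ⊔preds=⊥  new=⊥  stable
  step 2. node 1  ⊔preds=⊤  new=⊤  old=⊥  +wl: 
  step 3. node 2  ⊔preds=⊥  new=2  stable
  step 4. node 3  ⊔preds=2  new=⊤  old=1  +wl: 
  step 5. node 4  ⊔preds=⊥  new=1  stable
  step 6. node 5  ⊔preds=⊥  new=⊥  stable
  step 7. node 6  ⊔preds=⊥  new=6  stable
  step 8. node 7  ⊔preds=⊤  new=⊤  old=7  +wl: 1
  step 9. node 1  ⊔preds=⊤  new=⊤  stable

Least fixpoint reached:
  node 0: ⊥
  node 1: ⊤
  node 2: 2
  node 3: ⊤
  node 4: 1
  node 5: ⊥
  node 6: 6
  node 7: ⊤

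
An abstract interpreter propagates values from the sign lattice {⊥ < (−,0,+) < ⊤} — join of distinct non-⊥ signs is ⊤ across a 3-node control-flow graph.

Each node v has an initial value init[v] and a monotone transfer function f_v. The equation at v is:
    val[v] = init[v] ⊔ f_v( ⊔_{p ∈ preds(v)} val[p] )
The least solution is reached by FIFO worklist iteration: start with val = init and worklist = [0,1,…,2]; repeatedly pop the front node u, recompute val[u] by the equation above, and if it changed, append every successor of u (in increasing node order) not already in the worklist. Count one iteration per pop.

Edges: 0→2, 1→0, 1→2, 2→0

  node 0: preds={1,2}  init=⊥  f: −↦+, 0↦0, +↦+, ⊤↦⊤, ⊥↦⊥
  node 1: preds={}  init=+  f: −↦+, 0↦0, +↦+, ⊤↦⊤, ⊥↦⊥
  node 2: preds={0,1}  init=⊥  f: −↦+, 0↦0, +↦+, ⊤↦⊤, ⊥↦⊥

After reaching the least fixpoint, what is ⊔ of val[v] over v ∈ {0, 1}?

Iteration log — 4 steps:
  step 1. node 0  ⊔preds=+  new=+  old=⊥  +wl: 
  step 2. node 1  ⊔preds=⊥  new=+  stable
  step 3. node 2  ⊔preds=+  new=+  old=⊥  +wl: 0
  step 4. node 0  ⊔preds=+  new=+  stable

Least fixpoint reached:
  node 0: +
  node 1: +
  node 2: +

+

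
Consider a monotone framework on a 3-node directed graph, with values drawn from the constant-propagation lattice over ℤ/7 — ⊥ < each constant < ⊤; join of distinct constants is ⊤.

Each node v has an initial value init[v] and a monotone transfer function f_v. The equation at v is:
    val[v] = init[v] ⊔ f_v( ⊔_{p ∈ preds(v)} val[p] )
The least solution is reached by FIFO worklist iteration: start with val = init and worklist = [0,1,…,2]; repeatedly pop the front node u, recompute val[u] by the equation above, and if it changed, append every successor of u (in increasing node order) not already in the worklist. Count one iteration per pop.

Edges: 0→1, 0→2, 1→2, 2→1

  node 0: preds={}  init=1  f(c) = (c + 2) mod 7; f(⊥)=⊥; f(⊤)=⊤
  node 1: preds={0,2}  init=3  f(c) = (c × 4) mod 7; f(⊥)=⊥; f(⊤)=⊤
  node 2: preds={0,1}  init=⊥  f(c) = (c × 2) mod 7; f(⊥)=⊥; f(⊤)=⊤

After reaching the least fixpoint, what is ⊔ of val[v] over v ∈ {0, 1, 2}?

⊤

Trace (4 dequeues):
  [1] u=0 | in ⊥ | out 1 | ==
  [2] u=1 | in 1 | out ⊤ | prev 3 | push {}
  [3] u=2 | in ⊤ | out ⊤ | prev ⊥ | push {1}
  [4] u=1 | in ⊤ | out ⊤ | ==

Converged values:
  [0] 1
  [1] ⊤
  [2] ⊤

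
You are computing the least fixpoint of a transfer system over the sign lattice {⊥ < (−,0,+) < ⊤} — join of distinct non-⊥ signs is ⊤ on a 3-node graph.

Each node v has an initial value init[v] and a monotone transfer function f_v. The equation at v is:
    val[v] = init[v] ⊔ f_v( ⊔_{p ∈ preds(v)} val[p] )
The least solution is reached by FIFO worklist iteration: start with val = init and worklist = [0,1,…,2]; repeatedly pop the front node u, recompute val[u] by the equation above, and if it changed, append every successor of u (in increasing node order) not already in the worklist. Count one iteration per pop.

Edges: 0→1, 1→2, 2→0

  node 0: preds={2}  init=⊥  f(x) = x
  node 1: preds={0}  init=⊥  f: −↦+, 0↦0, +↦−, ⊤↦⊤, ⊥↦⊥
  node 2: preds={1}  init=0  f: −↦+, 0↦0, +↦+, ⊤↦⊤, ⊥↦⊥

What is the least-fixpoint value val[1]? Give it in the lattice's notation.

0

Iteration log — 3 steps:
  step 1. node 0  ⊔preds=0  new=0  old=⊥  +wl: 
  step 2. node 1  ⊔preds=0  new=0  old=⊥  +wl: 
  step 3. node 2  ⊔preds=0  new=0  stable

Least fixpoint reached:
  node 0: 0
  node 1: 0
  node 2: 0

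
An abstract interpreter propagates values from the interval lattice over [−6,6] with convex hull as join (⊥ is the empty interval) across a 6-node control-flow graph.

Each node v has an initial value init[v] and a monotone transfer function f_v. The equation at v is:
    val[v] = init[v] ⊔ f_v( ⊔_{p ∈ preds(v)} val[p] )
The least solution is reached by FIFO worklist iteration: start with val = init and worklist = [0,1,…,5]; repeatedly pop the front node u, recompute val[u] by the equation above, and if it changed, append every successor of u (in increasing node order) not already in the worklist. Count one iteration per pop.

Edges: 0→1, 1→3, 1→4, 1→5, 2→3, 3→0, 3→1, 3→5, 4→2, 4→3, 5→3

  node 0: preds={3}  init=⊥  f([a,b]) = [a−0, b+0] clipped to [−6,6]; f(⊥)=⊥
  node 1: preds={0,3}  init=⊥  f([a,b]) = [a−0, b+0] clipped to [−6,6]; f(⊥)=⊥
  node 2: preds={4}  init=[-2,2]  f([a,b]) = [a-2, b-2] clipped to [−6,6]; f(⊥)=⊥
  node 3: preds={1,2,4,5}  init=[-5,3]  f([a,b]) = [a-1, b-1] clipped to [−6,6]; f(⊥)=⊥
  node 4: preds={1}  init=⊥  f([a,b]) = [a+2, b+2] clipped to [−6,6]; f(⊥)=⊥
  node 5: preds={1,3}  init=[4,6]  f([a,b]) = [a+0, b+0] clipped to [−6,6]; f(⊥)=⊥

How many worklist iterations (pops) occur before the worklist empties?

Trace (14 dequeues):
  [1] u=0 | in [-5,3] | out [-5,3] | prev ⊥ | push {}
  [2] u=1 | in [-5,3] | out [-5,3] | prev ⊥ | push {}
  [3] u=2 | in ⊥ | out [-2,2] | ==
  [4] u=3 | in [-5,6] | out [-6,5] | prev [-5,3] | push {0,1}
  [5] u=4 | in [-5,3] | out [-3,5] | prev ⊥ | push {2,3}
  [6] u=5 | in [-6,5] | out [-6,6] | prev [4,6] | push {}
  [7] u=0 | in [-6,5] | out [-6,5] | prev [-5,3] | push {}
  [8] u=1 | in [-6,5] | out [-6,5] | prev [-5,3] | push {4,5}
  [9] u=2 | in [-3,5] | out [-5,3] | prev [-2,2] | push {}
  [10] u=3 | in [-6,6] | out [-6,5] | ==
  [11] u=4 | in [-6,5] | out [-4,6] | prev [-3,5] | push {2,3}
  [12] u=5 | in [-6,5] | out [-6,6] | ==
  [13] u=2 | in [-4,6] | out [-6,4] | prev [-5,3] | push {}
  [14] u=3 | in [-6,6] | out [-6,5] | ==

Converged values:
  [0] [-6,5]
  [1] [-6,5]
  [2] [-6,4]
  [3] [-6,5]
  [4] [-4,6]
  [5] [-6,6]

14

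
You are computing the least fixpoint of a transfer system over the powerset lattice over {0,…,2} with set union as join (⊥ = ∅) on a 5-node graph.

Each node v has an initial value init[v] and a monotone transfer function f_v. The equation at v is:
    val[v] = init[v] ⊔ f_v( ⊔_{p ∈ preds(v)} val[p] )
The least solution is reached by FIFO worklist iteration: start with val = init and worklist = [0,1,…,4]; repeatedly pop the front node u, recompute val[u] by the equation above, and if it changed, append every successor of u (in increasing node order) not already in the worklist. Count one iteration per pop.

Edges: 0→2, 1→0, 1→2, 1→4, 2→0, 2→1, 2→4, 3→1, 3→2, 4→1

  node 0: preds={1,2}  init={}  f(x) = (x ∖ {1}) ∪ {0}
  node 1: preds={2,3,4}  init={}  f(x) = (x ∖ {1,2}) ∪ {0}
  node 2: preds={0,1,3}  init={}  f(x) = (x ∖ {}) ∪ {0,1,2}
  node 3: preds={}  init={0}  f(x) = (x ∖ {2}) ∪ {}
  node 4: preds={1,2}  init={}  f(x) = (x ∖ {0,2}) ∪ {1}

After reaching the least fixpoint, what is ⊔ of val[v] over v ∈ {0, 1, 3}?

Worklist (8 pops):
  #1 pop 0: in={} → {0} (was {}); enqueue []
  #2 pop 1: in={0} → {0} (was {}); enqueue [0]
  #3 pop 2: in={0} → {0,1,2} (was {}); enqueue [1]
  #4 pop 3: in={} → {0} (no change)
  #5 pop 4: in={0,1,2} → {1} (was {}); enqueue []
  #6 pop 0: in={0,1,2} → {0,2} (was {0}); enqueue [2]
  #7 pop 1: in={0,1,2} → {0} (no change)
  #8 pop 2: in={0,2} → {0,1,2} (no change)

Fixpoint:
  val[0] = {0,2}
  val[1] = {0}
  val[2] = {0,1,2}
  val[3] = {0}
  val[4] = {1}

{0,2}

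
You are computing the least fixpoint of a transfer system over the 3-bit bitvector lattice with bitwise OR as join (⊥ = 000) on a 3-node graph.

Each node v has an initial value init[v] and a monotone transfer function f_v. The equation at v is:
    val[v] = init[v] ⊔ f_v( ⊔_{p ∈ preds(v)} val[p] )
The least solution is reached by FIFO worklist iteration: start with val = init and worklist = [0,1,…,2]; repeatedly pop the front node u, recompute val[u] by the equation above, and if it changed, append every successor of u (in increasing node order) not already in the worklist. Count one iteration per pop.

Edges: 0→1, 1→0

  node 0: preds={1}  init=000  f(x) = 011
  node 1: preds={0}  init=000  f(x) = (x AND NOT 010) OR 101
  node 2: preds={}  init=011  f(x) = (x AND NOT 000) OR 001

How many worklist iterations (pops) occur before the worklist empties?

Trace (4 dequeues):
  [1] u=0 | in 000 | out 011 | prev 000 | push {}
  [2] u=1 | in 011 | out 101 | prev 000 | push {0}
  [3] u=2 | in 000 | out 011 | ==
  [4] u=0 | in 101 | out 011 | ==

Converged values:
  [0] 011
  [1] 101
  [2] 011

4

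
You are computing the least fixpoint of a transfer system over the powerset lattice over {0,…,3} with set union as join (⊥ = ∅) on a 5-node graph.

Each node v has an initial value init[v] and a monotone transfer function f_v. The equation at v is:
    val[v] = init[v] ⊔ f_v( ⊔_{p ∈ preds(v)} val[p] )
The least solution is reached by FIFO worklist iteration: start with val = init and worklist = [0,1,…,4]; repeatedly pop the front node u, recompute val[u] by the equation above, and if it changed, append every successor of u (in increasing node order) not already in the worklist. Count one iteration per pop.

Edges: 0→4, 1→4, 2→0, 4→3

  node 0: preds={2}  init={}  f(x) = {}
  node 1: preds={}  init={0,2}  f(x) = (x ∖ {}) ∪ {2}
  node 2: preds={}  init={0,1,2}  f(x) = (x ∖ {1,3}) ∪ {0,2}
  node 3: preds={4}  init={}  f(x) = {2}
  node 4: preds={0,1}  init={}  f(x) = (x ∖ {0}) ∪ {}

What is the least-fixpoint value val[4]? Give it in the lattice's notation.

Iteration log — 6 steps:
  step 1. node 0  ⊔preds={0,1,2}  new={}  stable
  step 2. node 1  ⊔preds={}  new={0,2}  stable
  step 3. node 2  ⊔preds={}  new={0,1,2}  stable
  step 4. node 3  ⊔preds={}  new={2}  old={}  +wl: 
  step 5. node 4  ⊔preds={0,2}  new={2}  old={}  +wl: 3
  step 6. node 3  ⊔preds={2}  new={2}  stable

Least fixpoint reached:
  node 0: {}
  node 1: {0,2}
  node 2: {0,1,2}
  node 3: {2}
  node 4: {2}

{2}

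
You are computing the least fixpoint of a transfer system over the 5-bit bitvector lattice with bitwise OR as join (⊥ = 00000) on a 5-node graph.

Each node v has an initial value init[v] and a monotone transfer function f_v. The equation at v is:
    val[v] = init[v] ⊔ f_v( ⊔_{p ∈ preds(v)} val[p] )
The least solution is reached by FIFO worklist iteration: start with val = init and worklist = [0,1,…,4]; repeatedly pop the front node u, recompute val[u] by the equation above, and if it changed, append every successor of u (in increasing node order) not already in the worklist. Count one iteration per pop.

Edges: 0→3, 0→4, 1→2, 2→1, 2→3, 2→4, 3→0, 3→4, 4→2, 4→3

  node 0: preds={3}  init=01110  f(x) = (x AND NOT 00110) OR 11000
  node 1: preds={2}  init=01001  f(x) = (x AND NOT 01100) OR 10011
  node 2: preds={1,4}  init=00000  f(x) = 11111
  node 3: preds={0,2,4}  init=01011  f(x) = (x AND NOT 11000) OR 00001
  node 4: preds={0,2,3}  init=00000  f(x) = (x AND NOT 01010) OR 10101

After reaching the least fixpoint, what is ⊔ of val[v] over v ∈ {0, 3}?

11111

Iteration log — 9 steps:
  step 1. node 0  ⊔preds=01011  new=11111  old=01110  +wl: 
  step 2. node 1  ⊔preds=00000  new=11011  old=01001  +wl: 
  step 3. node 2  ⊔preds=11011  new=11111  old=00000  +wl: 1
  step 4. node 3  ⊔preds=11111  new=01111  old=01011  +wl: 0
  step 5. node 4  ⊔preds=11111  new=10101  old=00000  +wl: 2,3
  step 6. node 1  ⊔preds=11111  new=11011  stable
  step 7. node 0  ⊔preds=01111  new=11111  stable
  step 8. node 2  ⊔preds=11111  new=11111  stable
  step 9. node 3  ⊔preds=11111  new=01111  stable

Least fixpoint reached:
  node 0: 11111
  node 1: 11011
  node 2: 11111
  node 3: 01111
  node 4: 10101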